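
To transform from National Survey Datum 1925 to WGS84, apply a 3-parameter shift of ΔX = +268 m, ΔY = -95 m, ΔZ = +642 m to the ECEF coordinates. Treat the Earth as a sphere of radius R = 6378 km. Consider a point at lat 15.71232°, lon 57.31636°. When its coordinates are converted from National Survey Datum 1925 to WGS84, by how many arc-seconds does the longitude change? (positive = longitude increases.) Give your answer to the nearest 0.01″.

Δλ = -9.30″

sin φ = 0.270807, cos φ = 0.962634, sin λ = 0.841665, cos λ = 0.540000.
East component: ΔE = −sin λ·ΔX + cos λ·ΔY = −(0.841665)(268) + (0.540000)(-95) = -276.87 m.
1° of latitude spans πR/180 = 111317 m; at latitude φ, 1° of longitude spans that × cos φ = 107157.6 m, so Δλ = -276.87 / 107157.6 × 3600 = -9.301″.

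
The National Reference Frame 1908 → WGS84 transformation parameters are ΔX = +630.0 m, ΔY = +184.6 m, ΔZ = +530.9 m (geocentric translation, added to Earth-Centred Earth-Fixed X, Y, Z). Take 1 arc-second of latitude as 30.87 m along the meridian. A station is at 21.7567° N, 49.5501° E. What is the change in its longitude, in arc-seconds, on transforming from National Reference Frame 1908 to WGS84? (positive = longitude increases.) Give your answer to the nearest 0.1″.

sin φ = 0.370666, cos φ = 0.928766, sin λ = 0.760974, cos λ = 0.648783.
East component: ΔE = −sin λ·ΔX + cos λ·ΔY = −(0.760974)(630.0) + (0.648783)(184.6) = -359.65 m.
1° of latitude spans 3600 × 30.87 = 111132 m; at latitude φ, 1° of longitude spans that × cos φ = 103215.6 m, so Δλ = -359.65 / 103215.6 × 3600 = -12.544″.

Δλ = -12.5″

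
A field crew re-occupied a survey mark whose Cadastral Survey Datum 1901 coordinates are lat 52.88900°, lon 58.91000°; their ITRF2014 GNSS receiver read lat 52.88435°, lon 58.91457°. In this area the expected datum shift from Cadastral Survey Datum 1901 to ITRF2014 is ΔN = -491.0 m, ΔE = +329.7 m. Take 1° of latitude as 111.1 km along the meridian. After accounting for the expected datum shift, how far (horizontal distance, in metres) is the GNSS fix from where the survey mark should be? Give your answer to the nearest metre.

Observed coordinate differences: Δφ = -0.00465°, Δλ = +0.00457°.
Converting to metres (1° lat = 111100 m, cos φ = 0.603361): observed ΔN = -516.6 m, observed ΔE = 306.3 m.
Subtracting the expected shift leaves a residual of -516.6 − (-491.0) = -25.6 m north and 306.3 − (329.7) = -23.4 m east.
Residual distance = √((-25.6)² + (-23.4)²) = 34.7 m.

35 m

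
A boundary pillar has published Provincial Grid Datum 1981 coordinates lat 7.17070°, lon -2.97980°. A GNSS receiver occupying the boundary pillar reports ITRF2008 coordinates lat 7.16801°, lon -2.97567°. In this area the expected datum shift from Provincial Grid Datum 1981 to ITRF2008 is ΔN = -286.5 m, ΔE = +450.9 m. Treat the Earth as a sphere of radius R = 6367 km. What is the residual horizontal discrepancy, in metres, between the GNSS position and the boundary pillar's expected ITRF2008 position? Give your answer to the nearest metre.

13 m

Observed coordinate differences: Δφ = -0.00269°, Δλ = +0.00413°.
Converting to metres (1° lat = 111125 m, cos φ = 0.992179): observed ΔN = -298.9 m, observed ΔE = 455.4 m.
Subtracting the expected shift leaves a residual of -298.9 − (-286.5) = -12.4 m north and 455.4 − (450.9) = 4.5 m east.
Residual distance = √((-12.4)² + 4.5²) = 13.2 m.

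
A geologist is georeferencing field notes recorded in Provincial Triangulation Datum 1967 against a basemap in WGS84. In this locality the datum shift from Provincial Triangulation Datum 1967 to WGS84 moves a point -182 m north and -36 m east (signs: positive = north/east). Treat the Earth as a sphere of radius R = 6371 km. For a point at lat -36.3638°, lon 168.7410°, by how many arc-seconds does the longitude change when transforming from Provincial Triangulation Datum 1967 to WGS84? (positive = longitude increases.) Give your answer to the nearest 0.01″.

At latitude -36.3638°, cos φ = 0.805269.
One radian of longitude at latitude φ spans R cos φ, so Δλ = ΔE / (R cos φ) = -36.0 / (6371000 × 0.805269) = -7.0170e-06 rad = -1.447″.

Δλ = -1.45″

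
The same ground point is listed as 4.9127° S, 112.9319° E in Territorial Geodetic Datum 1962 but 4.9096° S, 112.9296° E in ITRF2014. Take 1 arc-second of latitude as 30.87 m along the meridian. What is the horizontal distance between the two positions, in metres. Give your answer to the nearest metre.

428 m

Δφ = -4.9096° − -4.9127° = +0.0031°; Δλ = 112.9296° − 112.9319° = -0.0023°.
1° of latitude = 3600 × 30.87 = 111132 m.
ΔN = Δφ × 111132 = 344.5 m; ΔE = Δλ × 111132 × cos(-4.9127°) = -0.0023 × 111132 × 0.996326 = -254.7 m.
Distance = √(ΔE² + ΔN²) = √((-254.7)² + 344.5²) = 428.4 m.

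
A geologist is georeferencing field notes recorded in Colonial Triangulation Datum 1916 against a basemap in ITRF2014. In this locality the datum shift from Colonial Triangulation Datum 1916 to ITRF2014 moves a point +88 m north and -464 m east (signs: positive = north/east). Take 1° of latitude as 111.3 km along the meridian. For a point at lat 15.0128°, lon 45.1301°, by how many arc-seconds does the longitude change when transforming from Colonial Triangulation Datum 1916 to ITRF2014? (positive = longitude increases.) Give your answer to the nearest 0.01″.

Δλ = -15.54″

At latitude 15.0128°, cos φ = 0.965868.
1° of longitude at this latitude = 111.3 × cos φ = 107.50 km, so Δλ = -464.0 / 107501.1 = -0.0043162° = -15.538″.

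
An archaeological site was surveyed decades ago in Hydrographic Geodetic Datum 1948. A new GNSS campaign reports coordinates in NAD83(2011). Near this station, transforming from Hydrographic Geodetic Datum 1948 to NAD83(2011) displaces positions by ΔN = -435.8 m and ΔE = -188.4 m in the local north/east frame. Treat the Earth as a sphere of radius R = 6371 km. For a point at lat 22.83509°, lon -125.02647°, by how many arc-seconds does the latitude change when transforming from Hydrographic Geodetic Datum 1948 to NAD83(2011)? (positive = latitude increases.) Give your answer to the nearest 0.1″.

On a sphere of radius R, 1 rad of latitude = R, so Δφ = ΔN / R = -435.8 / 6371000 = -6.8404e-05 rad = -14.109″.

Δφ = -14.1″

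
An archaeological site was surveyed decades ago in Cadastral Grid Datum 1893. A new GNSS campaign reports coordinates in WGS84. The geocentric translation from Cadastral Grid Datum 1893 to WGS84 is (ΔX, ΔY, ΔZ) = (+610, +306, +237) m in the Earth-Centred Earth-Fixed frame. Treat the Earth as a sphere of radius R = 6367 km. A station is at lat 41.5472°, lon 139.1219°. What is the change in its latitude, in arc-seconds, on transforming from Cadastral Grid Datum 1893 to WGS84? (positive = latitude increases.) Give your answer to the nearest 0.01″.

sin φ = 0.663237, cos φ = 0.748410, sin λ = 0.654452, cos λ = -0.756104.
North component: ΔN = −sin φ cos λ·ΔX − sin φ sin λ·ΔY + cos φ·ΔZ = −(0.663237)(-0.756104)(610) − (0.663237)(0.654452)(306) + (0.748410)(237) = 350.45 m.
1° of latitude spans πR/180 = 111125 m, so Δφ = 350.45 / 111125 × 3600 = 11.353″.

Δφ = 11.35″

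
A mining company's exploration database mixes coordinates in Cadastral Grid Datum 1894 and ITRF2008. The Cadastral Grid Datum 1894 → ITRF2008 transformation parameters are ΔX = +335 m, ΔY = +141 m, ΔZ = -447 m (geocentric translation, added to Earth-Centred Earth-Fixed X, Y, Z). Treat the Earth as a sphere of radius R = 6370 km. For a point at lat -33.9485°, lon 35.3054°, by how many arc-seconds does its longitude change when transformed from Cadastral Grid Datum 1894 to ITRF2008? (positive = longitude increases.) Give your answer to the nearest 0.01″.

Δλ = -3.07″

sin φ = -0.558448, cos φ = 0.829540, sin λ = 0.577935, cos λ = 0.816083.
East component: ΔE = −sin λ·ΔX + cos λ·ΔY = −(0.577935)(335) + (0.816083)(141) = -78.54 m.
1° of latitude spans πR/180 = 111177 m; at latitude φ, 1° of longitude spans that × cos φ = 92226.1 m, so Δλ = -78.54 / 92226.1 × 3600 = -3.066″.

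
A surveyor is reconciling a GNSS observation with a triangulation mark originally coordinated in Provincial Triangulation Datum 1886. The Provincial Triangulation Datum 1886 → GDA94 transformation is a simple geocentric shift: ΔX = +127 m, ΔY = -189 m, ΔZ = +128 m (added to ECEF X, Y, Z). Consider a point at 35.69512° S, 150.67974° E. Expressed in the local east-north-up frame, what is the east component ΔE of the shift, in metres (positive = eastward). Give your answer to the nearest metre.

The local east axis at (φ, λ) is (−sin λ, cos λ, 0), so ΔE = −sin(150.67974°)·127 + cos(150.67974°)·(-189) = 102.60 m.

ΔE = 103 m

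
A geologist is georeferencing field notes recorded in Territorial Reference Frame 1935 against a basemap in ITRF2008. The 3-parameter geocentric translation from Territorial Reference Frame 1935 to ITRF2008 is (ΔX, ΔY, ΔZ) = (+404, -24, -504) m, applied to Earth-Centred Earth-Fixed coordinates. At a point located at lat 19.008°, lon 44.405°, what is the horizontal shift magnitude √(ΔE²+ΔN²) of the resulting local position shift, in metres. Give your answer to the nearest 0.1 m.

639.7 m

At φ = 19.008°, λ = 44.405°: sin φ = 0.325700, cos φ = 0.945473, sin λ = 0.699726, cos λ = 0.714412.
ΔE = −sin λ·ΔX + cos λ·ΔY = −(0.699726)·(404) + (0.714412)·(-24) = -299.84 m.
ΔN = −sin φ cos λ·ΔX − sin φ sin λ·ΔY + cos φ·ΔZ = −(0.325700)(0.714412)(404) − (0.325700)(0.699726)(-24) + (0.945473)(-504) = -565.05 m.
Horizontal magnitude = √(ΔE² + ΔN²) = √((-299.84)² + (-565.05)²) = 639.68 m.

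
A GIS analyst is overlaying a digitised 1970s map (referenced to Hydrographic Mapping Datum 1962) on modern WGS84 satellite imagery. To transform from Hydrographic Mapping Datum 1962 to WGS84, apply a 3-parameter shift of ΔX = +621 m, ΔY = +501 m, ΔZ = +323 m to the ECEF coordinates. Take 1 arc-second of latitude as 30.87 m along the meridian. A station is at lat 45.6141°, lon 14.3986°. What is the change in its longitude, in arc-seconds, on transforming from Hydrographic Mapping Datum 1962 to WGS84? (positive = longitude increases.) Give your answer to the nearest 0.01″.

Δλ = 15.32″

sin φ = 0.714645, cos φ = 0.699487, sin λ = 0.248666, cos λ = 0.968589.
East component: ΔE = −sin λ·ΔX + cos λ·ΔY = −(0.248666)(621) + (0.968589)(501) = 330.84 m.
1° of latitude spans 3600 × 30.87 = 111132 m; at latitude φ, 1° of longitude spans that × cos φ = 77735.4 m, so Δλ = 330.84 / 77735.4 × 3600 = 15.322″.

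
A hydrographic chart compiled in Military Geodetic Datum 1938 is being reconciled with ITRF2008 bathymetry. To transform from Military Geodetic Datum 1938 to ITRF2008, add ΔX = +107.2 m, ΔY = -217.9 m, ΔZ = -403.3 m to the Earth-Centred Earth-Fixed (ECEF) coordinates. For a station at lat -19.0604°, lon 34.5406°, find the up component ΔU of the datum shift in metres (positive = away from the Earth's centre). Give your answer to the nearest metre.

At φ = -19.0604°, λ = 34.5406°: sin φ = -0.326565, cos φ = 0.945175, sin λ = 0.566990, cos λ = 0.823725.
ΔU = cos φ cos λ·ΔX + cos φ sin λ·ΔY + sin φ·ΔZ = (0.945175)(0.823725)(107.2) + (0.945175)(0.566990)(-217.9) + (-0.326565)(-403.3) = 98.39 m.

ΔU = 98 m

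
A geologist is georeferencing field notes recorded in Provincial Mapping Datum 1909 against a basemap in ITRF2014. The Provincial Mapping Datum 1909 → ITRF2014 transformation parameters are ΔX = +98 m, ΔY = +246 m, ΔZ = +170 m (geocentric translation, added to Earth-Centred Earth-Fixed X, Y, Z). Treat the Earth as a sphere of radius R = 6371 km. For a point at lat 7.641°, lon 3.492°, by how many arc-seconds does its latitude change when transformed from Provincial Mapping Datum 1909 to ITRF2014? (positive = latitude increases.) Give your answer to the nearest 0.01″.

sin φ = 0.132966, cos φ = 0.991121, sin λ = 0.060909, cos λ = 0.998143.
North component: ΔN = −sin φ cos λ·ΔX − sin φ sin λ·ΔY + cos φ·ΔZ = −(0.132966)(0.998143)(98) − (0.132966)(0.060909)(246) + (0.991121)(170) = 153.49 m.
1° of latitude spans πR/180 = 111195 m, so Δφ = 153.49 / 111195 × 3600 = 4.969″.

Δφ = 4.97″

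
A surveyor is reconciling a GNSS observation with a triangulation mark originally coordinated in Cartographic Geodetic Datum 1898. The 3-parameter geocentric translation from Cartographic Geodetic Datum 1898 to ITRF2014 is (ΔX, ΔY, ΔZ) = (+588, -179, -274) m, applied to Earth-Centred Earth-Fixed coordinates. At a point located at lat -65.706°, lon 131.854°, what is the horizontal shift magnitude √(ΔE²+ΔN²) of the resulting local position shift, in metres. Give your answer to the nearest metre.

The local east axis at (φ, λ) is (−sin λ, cos λ, 0), so ΔE = −sin(131.854°)·588 + cos(131.854°)·(-179) = -318.54 m.
The local north axis is (−sin φ cos λ, −sin φ sin λ, cos φ), giving ΔN = -357.591 − 121.521 − 112.729 = -591.84 m.
Horizontal magnitude = √(ΔE² + ΔN²) = √((-318.54)² + (-591.84)²) = 672.12 m.

672 m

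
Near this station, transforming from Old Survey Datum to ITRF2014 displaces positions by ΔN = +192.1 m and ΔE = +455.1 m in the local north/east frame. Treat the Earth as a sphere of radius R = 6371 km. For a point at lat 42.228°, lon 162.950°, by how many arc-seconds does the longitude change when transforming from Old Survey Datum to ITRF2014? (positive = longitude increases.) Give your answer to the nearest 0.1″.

At latitude 42.228°, cos φ = 0.740476.
One radian of longitude at latitude φ spans R cos φ, so Δλ = ΔE / (R cos φ) = 455.1 / (6371000 × 0.740476) = 9.6469e-05 rad = 19.898″.

Δλ = 19.9″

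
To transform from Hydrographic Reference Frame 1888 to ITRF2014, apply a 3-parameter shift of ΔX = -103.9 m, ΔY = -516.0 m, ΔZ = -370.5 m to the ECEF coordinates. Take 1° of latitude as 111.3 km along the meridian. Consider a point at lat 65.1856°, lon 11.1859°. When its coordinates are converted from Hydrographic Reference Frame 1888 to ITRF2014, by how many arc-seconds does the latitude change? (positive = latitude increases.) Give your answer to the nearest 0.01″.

Δφ = 0.90″

sin φ = 0.907672, cos φ = 0.419680, sin λ = 0.193993, cos λ = 0.981003.
North component: ΔN = −sin φ cos λ·ΔX − sin φ sin λ·ΔY + cos φ·ΔZ = −(0.907672)(0.981003)(-103.9) − (0.907672)(0.193993)(-516.0) + (0.419680)(-370.5) = 27.88 m.
1° of latitude spans 111300 m, so Δφ = 27.88 / 111300 × 3600 = 0.902″.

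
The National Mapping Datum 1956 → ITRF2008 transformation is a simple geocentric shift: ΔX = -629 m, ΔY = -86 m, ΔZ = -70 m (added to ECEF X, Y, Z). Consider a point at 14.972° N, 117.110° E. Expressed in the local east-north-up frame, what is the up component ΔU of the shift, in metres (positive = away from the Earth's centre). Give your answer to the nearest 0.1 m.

ΔU = 184.9 m

The local up (radial) axis is (cos φ cos λ, cos φ sin λ, sin φ), giving ΔU = 276.905 − 73.953 − 18.084 = 184.87 m.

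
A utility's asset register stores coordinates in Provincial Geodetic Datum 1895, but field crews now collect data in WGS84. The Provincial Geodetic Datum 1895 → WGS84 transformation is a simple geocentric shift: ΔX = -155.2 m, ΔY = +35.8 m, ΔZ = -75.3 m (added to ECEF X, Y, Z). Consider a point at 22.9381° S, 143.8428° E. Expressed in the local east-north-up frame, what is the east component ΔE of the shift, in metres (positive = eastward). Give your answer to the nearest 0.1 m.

ΔE = 62.7 m

The local east axis at (φ, λ) is (−sin λ, cos λ, 0), so ΔE = −sin(143.8428°)·(-155.2) + cos(143.8428°)·35.8 = 62.66 m.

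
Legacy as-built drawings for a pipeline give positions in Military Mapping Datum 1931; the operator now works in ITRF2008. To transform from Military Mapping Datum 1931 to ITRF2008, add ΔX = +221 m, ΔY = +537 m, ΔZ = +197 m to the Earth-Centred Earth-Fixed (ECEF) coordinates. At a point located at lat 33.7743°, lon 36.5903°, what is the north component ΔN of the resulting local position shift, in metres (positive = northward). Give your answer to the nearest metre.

ΔN = -113 m

At φ = 33.7743°, λ = 36.5903°: sin φ = 0.555923, cos φ = 0.831234, sin λ = 0.596089, cos λ = 0.802918.
ΔN = −sin φ cos λ·ΔX − sin φ sin λ·ΔY + cos φ·ΔZ = −(0.555923)(0.802918)(221) − (0.555923)(0.596089)(537) + (0.831234)(197) = -112.84 m.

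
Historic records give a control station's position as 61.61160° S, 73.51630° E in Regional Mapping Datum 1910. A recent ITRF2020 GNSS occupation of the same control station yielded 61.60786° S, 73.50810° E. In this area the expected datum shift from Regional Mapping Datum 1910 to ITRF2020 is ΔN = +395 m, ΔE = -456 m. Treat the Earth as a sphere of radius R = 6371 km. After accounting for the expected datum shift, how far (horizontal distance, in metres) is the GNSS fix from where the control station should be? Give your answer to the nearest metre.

31 m

Observed coordinate differences: Δφ = +0.00374°, Δλ = -0.00820°.
Converting to metres (1° lat = 111195 m, cos φ = 0.475446): observed ΔN = 415.9 m, observed ΔE = -433.5 m.
Subtracting the expected shift leaves a residual of 415.9 − (395) = 20.9 m north and -433.5 − (-456) = 22.5 m east.
Residual distance = √(20.9² + 22.5²) = 30.7 m.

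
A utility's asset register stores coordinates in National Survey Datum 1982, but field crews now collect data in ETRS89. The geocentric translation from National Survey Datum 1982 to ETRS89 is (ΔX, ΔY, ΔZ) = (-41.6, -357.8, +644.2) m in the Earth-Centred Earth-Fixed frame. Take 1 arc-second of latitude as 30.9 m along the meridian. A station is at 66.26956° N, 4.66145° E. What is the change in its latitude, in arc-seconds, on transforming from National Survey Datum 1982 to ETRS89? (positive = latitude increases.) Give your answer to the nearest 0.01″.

sin φ = 0.915449, cos φ = 0.402434, sin λ = 0.081268, cos λ = 0.996692.
North component: ΔN = −sin φ cos λ·ΔX − sin φ sin λ·ΔY + cos φ·ΔZ = −(0.915449)(0.996692)(-41.6) − (0.915449)(0.081268)(-357.8) + (0.402434)(644.2) = 323.82 m.
1° of latitude spans 3600 × 30.90 = 111240 m, so Δφ = 323.82 / 111240 × 3600 = 10.480″.

Δφ = 10.48″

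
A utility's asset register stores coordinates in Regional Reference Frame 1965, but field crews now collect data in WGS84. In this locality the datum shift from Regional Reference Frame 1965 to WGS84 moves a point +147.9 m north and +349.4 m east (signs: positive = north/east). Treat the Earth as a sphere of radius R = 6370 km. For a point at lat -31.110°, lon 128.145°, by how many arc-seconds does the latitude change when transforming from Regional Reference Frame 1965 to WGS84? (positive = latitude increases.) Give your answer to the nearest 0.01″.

Δφ = 4.79″

On a sphere of radius R, 1 rad of latitude = R, so Δφ = ΔN / R = 147.9 / 6370000 = 2.3218e-05 rad = 4.789″.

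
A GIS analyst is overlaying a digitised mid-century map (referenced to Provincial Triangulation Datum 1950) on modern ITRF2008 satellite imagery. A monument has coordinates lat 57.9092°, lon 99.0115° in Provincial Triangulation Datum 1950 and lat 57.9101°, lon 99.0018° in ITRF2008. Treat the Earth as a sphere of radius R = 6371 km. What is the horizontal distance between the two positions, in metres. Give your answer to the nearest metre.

Δφ = 57.9101° − 57.9092° = +0.0009°; Δλ = 99.0018° − 99.0115° = -0.0097°.
1° along a meridian = πR/180 = 111195 m.
ΔN = Δφ × 111195 = 100.1 m; ΔE = Δλ × 111195 × cos(57.9092°) = -0.0097 × 111195 × 0.531263 = -573.0 m.
Distance = √(ΔE² + ΔN²) = √((-573.0)² + 100.1²) = 581.7 m.

582 m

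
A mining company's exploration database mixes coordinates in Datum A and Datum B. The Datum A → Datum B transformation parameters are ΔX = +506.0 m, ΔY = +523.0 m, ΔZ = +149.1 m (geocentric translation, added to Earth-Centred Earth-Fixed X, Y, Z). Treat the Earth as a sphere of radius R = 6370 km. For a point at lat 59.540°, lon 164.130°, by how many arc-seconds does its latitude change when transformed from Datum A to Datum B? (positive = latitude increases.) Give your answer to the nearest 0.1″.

sin φ = 0.861983, cos φ = 0.506937, sin λ = 0.273456, cos λ = -0.961885.
North component: ΔN = −sin φ cos λ·ΔX − sin φ sin λ·ΔY + cos φ·ΔZ = −(0.861983)(-0.961885)(506.0) − (0.861983)(0.273456)(523.0) + (0.506937)(149.1) = 371.84 m.
1° of latitude spans πR/180 = 111177 m, so Δφ = 371.84 / 111177 × 3600 = 12.041″.

Δφ = 12.0″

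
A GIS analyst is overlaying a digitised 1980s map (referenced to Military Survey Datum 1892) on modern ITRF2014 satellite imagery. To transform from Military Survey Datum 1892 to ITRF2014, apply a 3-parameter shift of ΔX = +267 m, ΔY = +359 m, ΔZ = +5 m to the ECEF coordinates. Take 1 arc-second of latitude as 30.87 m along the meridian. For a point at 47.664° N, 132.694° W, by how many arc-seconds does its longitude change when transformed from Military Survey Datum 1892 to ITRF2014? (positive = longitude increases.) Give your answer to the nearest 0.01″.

Δλ = -2.27″

sin φ = 0.739208, cos φ = 0.673477, sin λ = -0.734986, cos λ = -0.678083.
East component: ΔE = −sin λ·ΔX + cos λ·ΔY = −(-0.734986)(267) + (-0.678083)(359) = -47.19 m.
1° of latitude spans 3600 × 30.87 = 111132 m; at latitude φ, 1° of longitude spans that × cos φ = 74844.9 m, so Δλ = -47.19 / 74844.9 × 3600 = -2.270″.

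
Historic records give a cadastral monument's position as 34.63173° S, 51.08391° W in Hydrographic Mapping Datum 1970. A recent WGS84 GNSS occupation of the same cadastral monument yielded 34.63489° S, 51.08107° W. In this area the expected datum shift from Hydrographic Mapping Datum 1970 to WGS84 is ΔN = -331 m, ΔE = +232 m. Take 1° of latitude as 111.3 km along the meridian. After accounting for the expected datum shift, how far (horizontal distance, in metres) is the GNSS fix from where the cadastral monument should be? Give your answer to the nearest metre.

Observed coordinate differences: Δφ = -0.00316°, Δλ = +0.00284°.
Converting to metres (1° lat = 111300 m, cos φ = 0.822822): observed ΔN = -351.7 m, observed ΔE = 260.1 m.
Subtracting the expected shift leaves a residual of -351.7 − (-331) = -20.7 m north and 260.1 − (232) = 28.1 m east.
Residual distance = √((-20.7)² + 28.1²) = 34.9 m.

35 m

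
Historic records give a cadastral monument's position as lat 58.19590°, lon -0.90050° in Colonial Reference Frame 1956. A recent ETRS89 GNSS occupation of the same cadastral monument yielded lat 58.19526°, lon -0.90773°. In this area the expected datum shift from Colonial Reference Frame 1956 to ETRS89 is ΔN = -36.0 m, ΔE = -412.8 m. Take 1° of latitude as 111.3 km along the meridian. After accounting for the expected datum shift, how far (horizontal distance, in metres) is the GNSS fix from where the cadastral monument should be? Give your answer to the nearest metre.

Observed coordinate differences: Δφ = -0.00064°, Δλ = -0.00723°.
Converting to metres (1° lat = 111300 m, cos φ = 0.527017): observed ΔN = -71.2 m, observed ΔE = -424.1 m.
Subtracting the expected shift leaves a residual of -71.2 − (-36.0) = -35.2 m north and -424.1 − (-412.8) = -11.3 m east.
Residual distance = √((-35.2)² + (-11.3)²) = 37.0 m.

37 m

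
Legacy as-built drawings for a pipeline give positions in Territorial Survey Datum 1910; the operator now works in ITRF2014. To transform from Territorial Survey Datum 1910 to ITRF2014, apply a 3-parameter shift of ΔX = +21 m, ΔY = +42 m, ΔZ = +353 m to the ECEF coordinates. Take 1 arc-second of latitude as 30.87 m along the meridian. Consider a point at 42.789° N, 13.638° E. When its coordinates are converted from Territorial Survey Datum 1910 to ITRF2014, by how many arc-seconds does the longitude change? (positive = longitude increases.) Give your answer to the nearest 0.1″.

Δλ = 1.6″

sin φ = 0.679300, cos φ = 0.733860, sin λ = 0.235787, cos λ = 0.971805.
East component: ΔE = −sin λ·ΔX + cos λ·ΔY = −(0.235787)(21) + (0.971805)(42) = 35.86 m.
1° of latitude spans 3600 × 30.87 = 111132 m; at latitude φ, 1° of longitude spans that × cos φ = 81555.4 m, so Δλ = 35.86 / 81555.4 × 3600 = 1.583″.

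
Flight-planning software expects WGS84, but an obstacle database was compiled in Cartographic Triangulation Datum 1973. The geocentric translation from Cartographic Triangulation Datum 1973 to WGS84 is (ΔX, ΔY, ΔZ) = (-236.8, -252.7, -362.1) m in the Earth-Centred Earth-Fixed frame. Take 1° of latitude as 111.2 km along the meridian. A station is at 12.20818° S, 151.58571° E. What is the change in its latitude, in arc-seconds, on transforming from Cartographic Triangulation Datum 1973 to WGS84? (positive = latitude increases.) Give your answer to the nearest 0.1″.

sin φ = -0.211464, cos φ = 0.977386, sin λ = 0.475844, cos λ = -0.879530.
North component: ΔN = −sin φ cos λ·ΔX − sin φ sin λ·ΔY + cos φ·ΔZ = −(-0.211464)(-0.879530)(-236.8) − (-0.211464)(0.475844)(-252.7) + (0.977386)(-362.1) = -335.30 m.
1° of latitude spans 111200 m, so Δφ = -335.30 / 111200 × 3600 = -10.855″.

Δφ = -10.9″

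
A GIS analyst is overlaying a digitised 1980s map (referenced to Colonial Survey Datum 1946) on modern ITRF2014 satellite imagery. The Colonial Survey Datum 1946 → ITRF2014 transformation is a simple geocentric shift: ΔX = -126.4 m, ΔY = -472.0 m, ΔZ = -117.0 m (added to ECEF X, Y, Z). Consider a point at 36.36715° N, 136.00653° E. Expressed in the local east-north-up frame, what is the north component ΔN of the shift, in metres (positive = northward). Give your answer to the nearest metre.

ΔN = 46 m

At φ = 36.36715°, λ = 136.00653°: sin φ = 0.592957, cos φ = 0.805234, sin λ = 0.694576, cos λ = -0.719419.
ΔN = −sin φ cos λ·ΔX − sin φ sin λ·ΔY + cos φ·ΔZ = −(0.592957)(-0.719419)(-126.4) − (0.592957)(0.694576)(-472.0) + (0.805234)(-117.0) = 46.26 m.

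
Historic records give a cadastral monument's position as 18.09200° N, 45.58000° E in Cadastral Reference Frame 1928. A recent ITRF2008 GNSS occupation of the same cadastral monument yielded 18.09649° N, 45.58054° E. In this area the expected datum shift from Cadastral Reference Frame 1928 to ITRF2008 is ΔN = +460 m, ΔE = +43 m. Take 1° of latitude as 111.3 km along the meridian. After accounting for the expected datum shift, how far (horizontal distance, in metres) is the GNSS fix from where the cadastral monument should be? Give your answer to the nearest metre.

Observed coordinate differences: Δφ = +0.00449°, Δλ = +0.00054°.
Converting to metres (1° lat = 111300 m, cos φ = 0.950559): observed ΔN = 499.7 m, observed ΔE = 57.1 m.
Subtracting the expected shift leaves a residual of 499.7 − (460) = 39.7 m north and 57.1 − (43) = 14.1 m east.
Residual distance = √(39.7² + 14.1²) = 42.2 m.

42 m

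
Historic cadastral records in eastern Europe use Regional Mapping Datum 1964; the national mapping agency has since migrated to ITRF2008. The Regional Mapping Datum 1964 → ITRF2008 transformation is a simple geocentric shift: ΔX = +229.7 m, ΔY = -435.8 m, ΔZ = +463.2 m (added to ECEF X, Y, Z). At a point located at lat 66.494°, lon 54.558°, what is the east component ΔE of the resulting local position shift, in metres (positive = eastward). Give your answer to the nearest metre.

At φ = 66.494°, λ = 54.558°: sin φ = 0.917018, cos φ = 0.398845, sin λ = 0.814703, cos λ = 0.579879.
ΔE = −sin λ·ΔX + cos λ·ΔY = −(0.814703)·(229.7) + (0.579879)·(-435.8) = -439.85 m.

ΔE = -440 m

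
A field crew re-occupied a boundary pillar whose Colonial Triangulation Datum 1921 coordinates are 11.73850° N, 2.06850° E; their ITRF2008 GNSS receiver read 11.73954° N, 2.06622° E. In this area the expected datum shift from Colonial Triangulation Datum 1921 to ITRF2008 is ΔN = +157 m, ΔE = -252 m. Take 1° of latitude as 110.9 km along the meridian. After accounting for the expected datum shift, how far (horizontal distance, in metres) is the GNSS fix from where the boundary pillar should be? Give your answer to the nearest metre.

Observed coordinate differences: Δφ = +0.00104°, Δλ = -0.00228°.
Converting to metres (1° lat = 110900 m, cos φ = 0.979086): observed ΔN = 115.3 m, observed ΔE = -247.6 m.
Subtracting the expected shift leaves a residual of 115.3 − (157) = -41.7 m north and -247.6 − (-252) = 4.4 m east.
Residual distance = √((-41.7)² + 4.4²) = 41.9 m.

42 m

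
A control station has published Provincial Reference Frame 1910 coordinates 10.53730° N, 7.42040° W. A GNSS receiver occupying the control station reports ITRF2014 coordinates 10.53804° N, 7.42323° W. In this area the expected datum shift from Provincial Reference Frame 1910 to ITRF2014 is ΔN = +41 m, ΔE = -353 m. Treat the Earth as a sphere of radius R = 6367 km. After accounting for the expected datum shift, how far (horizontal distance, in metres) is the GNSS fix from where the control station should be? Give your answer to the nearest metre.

Observed coordinate differences: Δφ = +0.00074°, Δλ = -0.00283°.
Converting to metres (1° lat = 111125 m, cos φ = 0.983136): observed ΔN = 82.2 m, observed ΔE = -309.2 m.
Subtracting the expected shift leaves a residual of 82.2 − (41) = 41.2 m north and -309.2 − (-353) = 43.8 m east.
Residual distance = √(41.2² + 43.8²) = 60.2 m.

60 m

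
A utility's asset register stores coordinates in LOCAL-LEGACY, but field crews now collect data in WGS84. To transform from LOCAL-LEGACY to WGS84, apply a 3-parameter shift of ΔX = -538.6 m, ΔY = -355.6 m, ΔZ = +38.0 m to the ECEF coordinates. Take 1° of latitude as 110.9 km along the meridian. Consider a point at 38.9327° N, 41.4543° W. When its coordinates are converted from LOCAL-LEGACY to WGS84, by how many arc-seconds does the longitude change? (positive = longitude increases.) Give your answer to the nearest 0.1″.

sin φ = 0.628407, cos φ = 0.777885, sin λ = -0.662022, cos λ = 0.749484.
East component: ΔE = −sin λ·ΔX + cos λ·ΔY = −(-0.662022)(-538.6) + (0.749484)(-355.6) = -623.08 m.
1° of latitude spans 110900 m; at latitude φ, 1° of longitude spans that × cos φ = 86267.4 m, so Δλ = -623.08 / 86267.4 × 3600 = -26.002″.

Δλ = -26.0″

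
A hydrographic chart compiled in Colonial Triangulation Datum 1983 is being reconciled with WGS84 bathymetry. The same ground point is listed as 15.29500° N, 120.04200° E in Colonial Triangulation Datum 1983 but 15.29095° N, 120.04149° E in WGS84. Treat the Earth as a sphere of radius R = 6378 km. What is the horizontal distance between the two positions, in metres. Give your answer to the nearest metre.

454 m

Δφ = 15.29095° − 15.29500° = -0.00405°; Δλ = 120.04149° − 120.04200° = -0.00051°.
1° along a meridian = πR/180 = 111317 m.
ΔN = Δφ × 111317 = -450.8 m; ΔE = Δλ × 111317 × cos(15.29500°) = -0.00051 × 111317 × 0.964580 = -54.8 m.
Distance = √(ΔE² + ΔN²) = √((-54.8)² + (-450.8)²) = 454.1 m.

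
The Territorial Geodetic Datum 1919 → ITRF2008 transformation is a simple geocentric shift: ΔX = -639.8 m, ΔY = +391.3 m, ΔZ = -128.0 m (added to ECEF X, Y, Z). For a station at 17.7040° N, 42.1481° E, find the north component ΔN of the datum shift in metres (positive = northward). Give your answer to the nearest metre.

ΔN = -58 m

At φ = 17.7040°, λ = 42.1481°: sin φ = 0.304100, cos φ = 0.952640, sin λ = 0.671049, cos λ = 0.741413.
ΔN = −sin φ cos λ·ΔX − sin φ sin λ·ΔY + cos φ·ΔZ = −(0.304100)(0.741413)(-639.8) − (0.304100)(0.671049)(391.3) + (0.952640)(-128.0) = -57.54 m.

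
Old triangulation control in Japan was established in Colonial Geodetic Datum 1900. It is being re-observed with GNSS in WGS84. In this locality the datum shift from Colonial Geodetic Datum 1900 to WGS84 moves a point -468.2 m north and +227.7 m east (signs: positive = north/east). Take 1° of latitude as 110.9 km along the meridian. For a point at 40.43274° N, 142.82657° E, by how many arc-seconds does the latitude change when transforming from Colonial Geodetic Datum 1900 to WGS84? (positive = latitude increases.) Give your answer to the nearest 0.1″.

1° of latitude = 110.9 km, so Δφ = -468.2 / 110900 = -0.0042218° = -15.199″.

Δφ = -15.2″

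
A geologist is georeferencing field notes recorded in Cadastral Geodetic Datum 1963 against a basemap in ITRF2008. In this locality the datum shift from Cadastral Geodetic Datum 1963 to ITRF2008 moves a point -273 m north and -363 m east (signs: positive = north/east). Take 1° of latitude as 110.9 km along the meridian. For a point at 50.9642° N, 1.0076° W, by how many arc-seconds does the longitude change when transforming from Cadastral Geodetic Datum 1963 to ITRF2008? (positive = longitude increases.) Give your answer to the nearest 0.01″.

At latitude 50.9642°, cos φ = 0.629806.
1° of longitude at this latitude = 110.9 × cos φ = 69.85 km, so Δλ = -363.0 / 69845.5 = -0.0051972° = -18.710″.

Δλ = -18.71″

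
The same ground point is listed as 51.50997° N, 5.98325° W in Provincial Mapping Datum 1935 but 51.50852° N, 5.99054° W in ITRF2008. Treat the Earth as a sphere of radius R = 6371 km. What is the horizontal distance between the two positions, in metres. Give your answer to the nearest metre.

530 m

Δφ = 51.50852° − 51.50997° = -0.00145°; Δλ = -5.99054° − -5.98325° = -0.00729°.
1° along a meridian = πR/180 = 111195 m.
ΔN = Δφ × 111195 = -161.2 m; ΔE = Δλ × 111195 × cos(51.50997°) = -0.00729 × 111195 × 0.622378 = -504.5 m.
Distance = √(ΔE² + ΔN²) = √((-504.5)² + (-161.2)²) = 529.6 m.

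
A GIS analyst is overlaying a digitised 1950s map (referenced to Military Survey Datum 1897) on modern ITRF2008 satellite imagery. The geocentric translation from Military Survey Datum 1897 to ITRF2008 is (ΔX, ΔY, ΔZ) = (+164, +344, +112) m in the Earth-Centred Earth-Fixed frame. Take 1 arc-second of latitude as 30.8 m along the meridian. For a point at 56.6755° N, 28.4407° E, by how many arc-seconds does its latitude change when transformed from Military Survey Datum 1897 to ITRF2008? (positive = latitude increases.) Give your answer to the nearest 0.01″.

Δφ = -6.36″

sin φ = 0.835573, cos φ = 0.549380, sin λ = 0.476249, cos λ = 0.879310.
North component: ΔN = −sin φ cos λ·ΔX − sin φ sin λ·ΔY + cos φ·ΔZ = −(0.835573)(0.879310)(164) − (0.835573)(0.476249)(344) + (0.549380)(112) = -195.86 m.
1° of latitude spans 3600 × 30.80 = 110880 m, so Δφ = -195.86 / 110880 × 3600 = -6.359″.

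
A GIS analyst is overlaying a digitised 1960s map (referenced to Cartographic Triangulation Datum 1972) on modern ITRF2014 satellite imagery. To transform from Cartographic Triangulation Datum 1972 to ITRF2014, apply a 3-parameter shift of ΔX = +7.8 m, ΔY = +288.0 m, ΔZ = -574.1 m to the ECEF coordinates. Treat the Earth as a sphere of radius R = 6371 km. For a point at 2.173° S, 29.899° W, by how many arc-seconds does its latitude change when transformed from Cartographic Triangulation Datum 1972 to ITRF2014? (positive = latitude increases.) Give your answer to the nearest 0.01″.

Δφ = -18.74″

sin φ = -0.037917, cos φ = 0.999281, sin λ = -0.498473, cos λ = 0.866905.
North component: ΔN = −sin φ cos λ·ΔX − sin φ sin λ·ΔY + cos φ·ΔZ = −(-0.037917)(0.866905)(7.8) − (-0.037917)(-0.498473)(288.0) + (0.999281)(-574.1) = -578.87 m.
1° of latitude spans πR/180 = 111195 m, so Δφ = -578.87 / 111195 × 3600 = -18.741″.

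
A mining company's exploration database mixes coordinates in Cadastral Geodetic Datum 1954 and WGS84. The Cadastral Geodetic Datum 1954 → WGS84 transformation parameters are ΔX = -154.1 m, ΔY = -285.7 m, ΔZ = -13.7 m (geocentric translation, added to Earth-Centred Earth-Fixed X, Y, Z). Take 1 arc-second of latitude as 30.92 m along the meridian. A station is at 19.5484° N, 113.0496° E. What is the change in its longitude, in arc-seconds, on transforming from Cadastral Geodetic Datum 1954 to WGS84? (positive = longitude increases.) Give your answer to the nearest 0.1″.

Δλ = 8.7″

sin φ = 0.334603, cos φ = 0.942359, sin λ = 0.920166, cos λ = -0.391528.
East component: ΔE = −sin λ·ΔX + cos λ·ΔY = −(0.920166)(-154.1) + (-0.391528)(-285.7) = 253.66 m.
1° of latitude spans 3600 × 30.92 = 111312 m; at latitude φ, 1° of longitude spans that × cos φ = 104895.9 m, so Δλ = 253.66 / 104895.9 × 3600 = 8.705″.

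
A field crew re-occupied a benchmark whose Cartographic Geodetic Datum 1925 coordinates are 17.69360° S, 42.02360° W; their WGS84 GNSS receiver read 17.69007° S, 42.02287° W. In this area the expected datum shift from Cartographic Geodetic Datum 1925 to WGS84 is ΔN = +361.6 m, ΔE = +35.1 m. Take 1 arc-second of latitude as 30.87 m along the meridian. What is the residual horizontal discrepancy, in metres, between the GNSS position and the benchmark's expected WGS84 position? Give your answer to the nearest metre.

Observed coordinate differences: Δφ = +0.00353°, Δλ = +0.00073°.
Converting to metres (1° lat = 111132 m, cos φ = 0.952695): observed ΔN = 392.3 m, observed ΔE = 77.3 m.
Subtracting the expected shift leaves a residual of 392.3 − (361.6) = 30.7 m north and 77.3 − (35.1) = 42.2 m east.
Residual distance = √(30.7² + 42.2²) = 52.2 m.

52 m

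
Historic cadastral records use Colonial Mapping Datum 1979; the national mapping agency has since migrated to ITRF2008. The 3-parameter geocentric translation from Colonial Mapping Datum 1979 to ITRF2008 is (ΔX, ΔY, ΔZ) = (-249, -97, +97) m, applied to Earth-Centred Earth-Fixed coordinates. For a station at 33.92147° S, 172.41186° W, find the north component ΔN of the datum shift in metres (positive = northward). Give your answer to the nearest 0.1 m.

The local north axis is (−sin φ cos λ, −sin φ sin λ, cos φ), giving ΔN = 137.739 + 7.148 + 80.491 = 225.38 m.

ΔN = 225.4 m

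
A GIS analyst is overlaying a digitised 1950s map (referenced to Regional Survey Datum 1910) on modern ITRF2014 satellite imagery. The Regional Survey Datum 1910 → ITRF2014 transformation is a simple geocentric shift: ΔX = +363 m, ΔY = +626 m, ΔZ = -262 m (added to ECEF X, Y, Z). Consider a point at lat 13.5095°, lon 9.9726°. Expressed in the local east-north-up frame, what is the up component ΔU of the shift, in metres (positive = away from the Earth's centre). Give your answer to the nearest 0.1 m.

ΔU = 391.8 m

At φ = 13.5095°, λ = 9.9726°: sin φ = 0.233607, cos φ = 0.972331, sin λ = 0.173177, cos λ = 0.984891.
ΔU = cos φ cos λ·ΔX + cos φ sin λ·ΔY + sin φ·ΔZ = (0.972331)(0.984891)(363) + (0.972331)(0.173177)(626) + (0.233607)(-262) = 391.83 m.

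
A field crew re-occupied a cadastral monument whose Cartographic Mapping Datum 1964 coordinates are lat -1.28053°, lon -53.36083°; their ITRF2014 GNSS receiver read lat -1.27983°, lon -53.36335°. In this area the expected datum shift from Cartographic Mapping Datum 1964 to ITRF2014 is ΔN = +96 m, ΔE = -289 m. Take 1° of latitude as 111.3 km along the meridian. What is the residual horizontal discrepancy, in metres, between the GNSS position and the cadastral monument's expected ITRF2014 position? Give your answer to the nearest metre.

Observed coordinate differences: Δφ = +0.00070°, Δλ = -0.00252°.
Converting to metres (1° lat = 111300 m, cos φ = 0.999750): observed ΔN = 77.9 m, observed ΔE = -280.4 m.
Subtracting the expected shift leaves a residual of 77.9 − (96) = -18.1 m north and -280.4 − (-289) = 8.6 m east.
Residual distance = √((-18.1)² + 8.6²) = 20.0 m.

20 m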